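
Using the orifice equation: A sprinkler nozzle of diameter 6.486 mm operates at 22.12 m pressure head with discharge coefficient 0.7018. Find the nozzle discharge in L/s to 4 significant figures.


Approach: apply the orifice equation, Q = Cd*A*sqrt(2*g*h), A = pi*(d/2)^2.
A = pi*(6.486e-3/2)^2 = 3.30403e-05 m^2
Q = 0.7018 * 3.30403e-05 * sqrt(2*9.81*22.12) * 1000 = 0.4831 L/s
Therefore the nozzle discharge = 0.4831 L/s.


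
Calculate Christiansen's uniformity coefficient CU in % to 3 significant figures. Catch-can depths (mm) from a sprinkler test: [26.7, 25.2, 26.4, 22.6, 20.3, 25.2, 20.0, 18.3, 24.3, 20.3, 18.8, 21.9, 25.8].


Approach: apply Christiansen's uniformity coefficient, CU = (1 - mean_abs_deviation/mean)*100.
mean = 22.754 mm
mean |d_i - mean| = 2.6272 mm
CU = (1 - 2.6272/22.754)*100 = 88.5 %
Therefore Christiansen's uniformity coefficient CU = 88.5 %.


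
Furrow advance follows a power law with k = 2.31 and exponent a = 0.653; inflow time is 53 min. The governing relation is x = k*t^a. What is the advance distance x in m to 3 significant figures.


x = 2.31 * 53^0.653 = 30.9 m
Therefore the advance distance x = 30.9 m.


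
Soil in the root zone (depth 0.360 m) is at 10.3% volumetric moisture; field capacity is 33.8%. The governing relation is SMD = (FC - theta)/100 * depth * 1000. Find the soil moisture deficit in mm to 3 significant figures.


SMD = (33.8 - 10.3)/100 * 0.360 * 1000 = 84.6 mm
Therefore the soil moisture deficit = 84.6 mm.


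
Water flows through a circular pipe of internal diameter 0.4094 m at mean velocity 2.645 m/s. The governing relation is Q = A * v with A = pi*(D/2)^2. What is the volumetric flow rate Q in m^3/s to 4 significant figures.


A = pi*(0.4094/2)^2 = 0.131639 m^2
Q = 0.131639 * 2.645 = 0.3482 m^3/s
Therefore the volumetric flow rate Q = 0.3482 m^3/s.


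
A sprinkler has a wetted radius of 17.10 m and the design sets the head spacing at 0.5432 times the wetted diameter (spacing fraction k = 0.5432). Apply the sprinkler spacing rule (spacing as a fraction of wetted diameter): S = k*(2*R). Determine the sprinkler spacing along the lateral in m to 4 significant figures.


S = 0.5432 * (2 * 17.10) = 18.58 m
Therefore the sprinkler spacing along the lateral = 18.58 m.


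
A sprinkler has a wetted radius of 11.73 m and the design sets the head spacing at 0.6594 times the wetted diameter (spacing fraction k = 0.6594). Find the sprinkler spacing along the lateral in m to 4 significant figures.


Approach: apply the sprinkler spacing rule (spacing as a fraction of wetted diameter), S = k*(2*R).
S = 0.6594 * (2 * 11.73) = 15.47 m
Therefore the sprinkler spacing along the lateral = 15.47 m.


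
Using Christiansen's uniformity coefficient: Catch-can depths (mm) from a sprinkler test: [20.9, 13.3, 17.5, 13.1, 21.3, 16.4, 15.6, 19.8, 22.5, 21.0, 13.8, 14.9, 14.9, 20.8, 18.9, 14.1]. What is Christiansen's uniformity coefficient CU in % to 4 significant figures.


Approach: apply Christiansen's uniformity coefficient, CU = (1 - mean_abs_deviation/mean)*100.
mean = 17.4250 mm
mean |d_i - mean| = 2.91250 mm
CU = (1 - 2.91250/17.4250)*100 = 83.29 %
Therefore Christiansen's uniformity coefficient CU = 83.29 %.


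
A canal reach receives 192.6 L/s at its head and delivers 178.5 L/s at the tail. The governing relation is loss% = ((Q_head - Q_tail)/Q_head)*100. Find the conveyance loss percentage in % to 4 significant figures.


loss = ((192.6 - 178.5)/192.6)*100 = 7.321 %
Therefore the conveyance loss percentage = 7.321 %.


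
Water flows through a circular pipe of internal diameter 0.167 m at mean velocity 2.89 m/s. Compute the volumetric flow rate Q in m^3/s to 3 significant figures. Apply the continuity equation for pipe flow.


Approach: apply the continuity equation for pipe flow, Q = A * v with A = pi*(D/2)^2.
A = pi*(0.167/2)^2 = 0.021904 m^2
Q = 0.021904 * 2.89 = 0.0633 m^3/s
Therefore the volumetric flow rate Q = 0.0633 m^3/s.


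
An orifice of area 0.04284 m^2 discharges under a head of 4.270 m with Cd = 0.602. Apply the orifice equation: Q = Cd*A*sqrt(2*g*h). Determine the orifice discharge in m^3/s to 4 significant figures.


Q = 0.602 * 0.04284 * sqrt(2*9.81*4.270) = 0.2361 m^3/s
Therefore the orifice discharge = 0.2361 m^3/s.


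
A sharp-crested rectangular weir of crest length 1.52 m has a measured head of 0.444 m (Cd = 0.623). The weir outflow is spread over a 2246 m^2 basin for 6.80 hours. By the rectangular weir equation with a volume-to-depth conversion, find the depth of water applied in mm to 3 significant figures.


Approach: apply the rectangular weir equation with a volume-to-depth conversion, Q = (2/3)*Cd*L*sqrt(2g)*H^1.5; d = Q*t/A * 1000.
Step 1 — weir discharge:
  Q = (2/3)*0.623*1.52*sqrt(2*9.81)*0.444^1.5 = 0.82730 m^3/s
Step 2 — volume: V = 0.82730 * 6.80*3600 = 20252 m^3
Step 3 — depth: d = V/A * 1000 = 20252/2246 * 1000 = 9020 mm
Therefore the depth of water applied = 9020 mm.


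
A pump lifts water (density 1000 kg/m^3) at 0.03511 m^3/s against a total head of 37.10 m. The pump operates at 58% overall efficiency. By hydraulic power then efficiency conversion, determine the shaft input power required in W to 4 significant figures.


Approach: apply hydraulic power then efficiency conversion, P = rho*g*Q*H; P_in = P/eta.
Step 1 — hydraulic power (P = rho*g*Q*H):
  P = 1000 * 9.81 * 0.03511 * 37.10 = 12778.3 W
Step 2 — input power: P_in = P/eta = 12778.3 / 0.58 = 22030 W
Therefore the shaft input power required = 22030 W.


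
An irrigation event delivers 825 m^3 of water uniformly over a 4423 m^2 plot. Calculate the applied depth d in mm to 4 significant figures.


Approach: apply depth from volume over area, d = (V/A)*1000.
d = (825 / 4423) * 1000 = 186.5 mm
Therefore the applied depth d = 186.5 mm.


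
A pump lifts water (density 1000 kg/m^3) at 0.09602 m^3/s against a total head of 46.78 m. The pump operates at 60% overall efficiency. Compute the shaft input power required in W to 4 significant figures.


Approach: apply hydraulic power then efficiency conversion, P = rho*g*Q*H; P_in = P/eta.
Step 1 — hydraulic power (P = rho*g*Q*H):
  P = 1000 * 9.81 * 0.09602 * 46.78 = 44064.7 W
Step 2 — input power: P_in = P/eta = 44064.7 / 0.6 = 73440 W
Therefore the shaft input power required = 73440 W.


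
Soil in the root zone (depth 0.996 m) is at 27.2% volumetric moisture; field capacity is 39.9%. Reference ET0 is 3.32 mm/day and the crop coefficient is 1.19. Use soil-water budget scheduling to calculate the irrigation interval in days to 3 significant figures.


Approach: apply soil-water budget scheduling, SMD = (FC-theta)/100*depth*1000; ETc = ET0*Kc; interval = SMD/ETc.
Step 1 — soil moisture deficit:
  SMD = (39.9 - 27.2)/100 * 0.996 * 1000 = 126.49 mm
Step 2 — daily crop ET (ETc = ET0*Kc):
  ETc = 3.32 * 1.19 = 3.9508 mm/day
Step 3 — irrigation interval (SMD/ETc):
  interval = 126.49 / 3.9508 = 32.0 days
Therefore the irrigation interval = 32.0 days.


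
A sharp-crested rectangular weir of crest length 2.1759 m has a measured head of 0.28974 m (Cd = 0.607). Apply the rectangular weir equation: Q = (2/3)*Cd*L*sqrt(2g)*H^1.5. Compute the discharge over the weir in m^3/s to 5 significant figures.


Q = (2/3)*0.607*2.1759*sqrt(2*9.81)*0.28974^1.5 = 0.60827 m^3/s
Therefore the discharge over the weir = 0.60827 m^3/s.


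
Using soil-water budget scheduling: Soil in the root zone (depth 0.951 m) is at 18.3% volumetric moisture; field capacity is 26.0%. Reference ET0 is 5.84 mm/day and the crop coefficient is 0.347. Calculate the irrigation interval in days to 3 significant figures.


Approach: apply soil-water budget scheduling, SMD = (FC-theta)/100*depth*1000; ETc = ET0*Kc; interval = SMD/ETc.
Step 1 — soil moisture deficit:
  SMD = (26.0 - 18.3)/100 * 0.951 * 1000 = 73.227 mm
Step 2 — daily crop ET (ETc = ET0*Kc):
  ETc = 5.84 * 0.347 = 2.0265 mm/day
Step 3 — irrigation interval (SMD/ETc):
  interval = 73.227 / 2.0265 = 36.1 days
Therefore the irrigation interval = 36.1 days.


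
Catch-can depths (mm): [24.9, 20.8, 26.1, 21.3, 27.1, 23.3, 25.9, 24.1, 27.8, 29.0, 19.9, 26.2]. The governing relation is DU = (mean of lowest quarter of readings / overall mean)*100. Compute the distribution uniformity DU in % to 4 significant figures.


sorted lowest 3 of 12: [19.9, 20.8, 21.3] -> mean = 20.6667 mm
overall mean = 24.7000 mm
DU = (20.6667/24.7000)*100 = 83.67 %
Therefore the distribution uniformity DU = 83.67 %.


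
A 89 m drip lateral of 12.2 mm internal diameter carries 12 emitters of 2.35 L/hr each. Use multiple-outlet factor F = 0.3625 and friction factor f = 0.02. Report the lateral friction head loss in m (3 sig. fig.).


Approach: apply Darcy-Weisbach with the multiple-outlet F-factor, Q = n*q/(3600*1000) m^3/s; v = Q/A; hf = F*f*(L/D)*(v^2/(2g)).
Q = 12*2.35/(3600*1000) = 7.8333e-06 m^3/s
A = pi*(12.2e-3/2)^2 = 1.1690e-04 m^2, so v = Q/A = 0.067010 m/s
hf = 0.3625*0.02*(89/0.0122)*(0.067010^2/(2*9.81)) = 0.0121 m
Therefore the lateral friction head loss = 0.0121 m.


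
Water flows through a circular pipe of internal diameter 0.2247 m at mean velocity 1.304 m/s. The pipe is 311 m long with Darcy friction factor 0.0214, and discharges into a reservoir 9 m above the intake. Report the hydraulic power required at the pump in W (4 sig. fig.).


Approach: apply continuity + Darcy-Weisbach + hydraulic power, Q = A*v; hf = f*(L/D)*(v^2/(2g)); H = static + hf; P = rho*g*Q*H.
Step 1 — flow rate (continuity, Q = A*v):
  A = pi*(0.2247/2)^2 = 0.0396548 m^2
  Q = 0.0396548 * 1.304 = 0.0517099 m^3/s
Step 2 — friction head loss (Darcy-Weisbach):
  hf = 0.0214 * (311/0.2247) * (1.304^2 / (2*9.81))
  hf = 2.56701 m
Step 3 — total head: H = 9 + 2.56701 = 11.5670 m
Step 4 — hydraulic power (P = rho*g*Q*H):
  P = 1000 * 9.81 * 0.0517099 * 11.5670 = 5868 W
Therefore the hydraulic power required at the pump = 5868 W.


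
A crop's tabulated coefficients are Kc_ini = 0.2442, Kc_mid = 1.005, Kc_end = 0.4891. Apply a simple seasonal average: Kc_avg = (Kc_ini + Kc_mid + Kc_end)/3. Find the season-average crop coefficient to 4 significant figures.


Kc_avg = (0.2442 + 1.005 + 0.4891)/3 = 0.5794
Therefore the season-average crop coefficient = 0.5794.


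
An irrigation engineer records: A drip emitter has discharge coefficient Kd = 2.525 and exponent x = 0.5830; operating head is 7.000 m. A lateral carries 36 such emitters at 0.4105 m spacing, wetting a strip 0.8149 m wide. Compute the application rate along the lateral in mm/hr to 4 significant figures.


Approach: apply the emitter equation with a lateral mass balance, q = Kd*h^x; Q = n*q; rate = Q/(n*spacing*width).
Step 1 — single emitter flow (q = Kd*h^x):
  q = 2.525 * 7.000^0.5830 = 7.85152 L/hr
Step 2 — total lateral flow: Q = 36 * 7.85152 = 282.655 L/hr
Step 3 — wetted area: A = 36 * 0.4105 * 0.8149 = 12.0426 m^2
Step 4 — application rate: Q/A = 282.655/12.0426 = 23.47 mm/hr
Therefore the application rate along the lateral = 23.47 mm/hr.


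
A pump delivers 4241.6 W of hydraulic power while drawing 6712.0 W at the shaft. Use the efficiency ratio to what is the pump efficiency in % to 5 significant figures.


Approach: apply the efficiency ratio, eta = (P_out/P_in)*100.
eta = (4241.6 / 6712.0) * 100 = 63.194 %
Therefore the pump efficiency = 63.194 %.


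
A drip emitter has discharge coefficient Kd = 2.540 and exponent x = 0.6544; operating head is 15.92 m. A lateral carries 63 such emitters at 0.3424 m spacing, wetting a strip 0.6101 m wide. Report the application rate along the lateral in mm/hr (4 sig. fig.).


Approach: apply the emitter equation with a lateral mass balance, q = Kd*h^x; Q = n*q; rate = Q/(n*spacing*width).
Step 1 — single emitter flow (q = Kd*h^x):
  q = 2.540 * 15.92^0.6544 = 15.5376 L/hr
Step 2 — total lateral flow: Q = 63 * 15.5376 = 978.872 L/hr
Step 3 — wetted area: A = 63 * 0.3424 * 0.6101 = 13.1606 m^2
Step 4 — application rate: Q/A = 978.872/13.1606 = 74.38 mm/hr
Therefore the application rate along the lateral = 74.38 mm/hr.


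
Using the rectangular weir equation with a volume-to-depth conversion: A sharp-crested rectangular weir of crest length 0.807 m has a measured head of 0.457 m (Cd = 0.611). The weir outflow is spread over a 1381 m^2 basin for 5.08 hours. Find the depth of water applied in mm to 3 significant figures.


Approach: apply the rectangular weir equation with a volume-to-depth conversion, Q = (2/3)*Cd*L*sqrt(2g)*H^1.5; d = Q*t/A * 1000.
Step 1 — weir discharge:
  Q = (2/3)*0.611*0.807*sqrt(2*9.81)*0.457^1.5 = 0.44983 m^3/s
Step 2 — volume: V = 0.44983 * 5.08*3600 = 8226.5 m^3
Step 3 — depth: d = V/A * 1000 = 8226.5/1381 * 1000 = 5960 mm
Therefore the depth of water applied = 5960 mm.


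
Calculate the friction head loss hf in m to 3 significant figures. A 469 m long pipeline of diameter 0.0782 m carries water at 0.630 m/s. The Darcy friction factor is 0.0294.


Approach: apply the Darcy-Weisbach equation, hf = f*(L/D)*(v^2/(2g)).
hf = 0.0294 * (469/0.0782) * (0.630^2 / (2*9.81))
hf = 3.57 m
Therefore the friction head loss hf = 3.57 m.


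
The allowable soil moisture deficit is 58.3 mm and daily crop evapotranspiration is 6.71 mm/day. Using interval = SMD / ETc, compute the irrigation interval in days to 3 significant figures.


interval = 58.3 / 6.71 = 8.69 days
Therefore the irrigation interval = 8.69 days.


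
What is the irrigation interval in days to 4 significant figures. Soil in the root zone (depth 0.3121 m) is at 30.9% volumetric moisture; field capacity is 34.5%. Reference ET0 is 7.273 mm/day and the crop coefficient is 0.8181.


Approach: apply soil-water budget scheduling, SMD = (FC-theta)/100*depth*1000; ETc = ET0*Kc; interval = SMD/ETc.
Step 1 — soil moisture deficit:
  SMD = (34.5 - 30.9)/100 * 0.3121 * 1000 = 11.2356 mm
Step 2 — daily crop ET (ETc = ET0*Kc):
  ETc = 7.273 * 0.8181 = 5.95004 mm/day
Step 3 — irrigation interval (SMD/ETc):
  interval = 11.2356 / 5.95004 = 1.888 days
Therefore the irrigation interval = 1.888 days.


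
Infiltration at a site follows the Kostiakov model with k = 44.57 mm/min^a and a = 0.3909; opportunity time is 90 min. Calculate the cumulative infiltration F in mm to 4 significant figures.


Approach: apply the Kostiakov infiltration equation, F = k*t^a.
F = 44.57 * 90^0.3909 = 258.8 mm
Therefore the cumulative infiltration F = 258.8 mm.


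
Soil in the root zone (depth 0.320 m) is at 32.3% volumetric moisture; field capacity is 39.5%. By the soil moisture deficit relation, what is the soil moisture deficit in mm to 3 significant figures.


Approach: apply the soil moisture deficit relation, SMD = (FC - theta)/100 * depth * 1000.
SMD = (39.5 - 32.3)/100 * 0.320 * 1000 = 23.0 mm
Therefore the soil moisture deficit = 23.0 mm.


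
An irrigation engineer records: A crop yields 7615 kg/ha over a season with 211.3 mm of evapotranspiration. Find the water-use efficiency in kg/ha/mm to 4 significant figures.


Approach: apply the water-use efficiency ratio, WUE = yield/ET.
WUE = 7615 / 211.3 = 36.04 kg/ha/mm
Therefore the water-use efficiency = 36.04 kg/ha/mm.


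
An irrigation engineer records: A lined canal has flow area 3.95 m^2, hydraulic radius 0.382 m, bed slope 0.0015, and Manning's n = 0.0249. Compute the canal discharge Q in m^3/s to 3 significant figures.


Approach: apply Manning's equation, Q = (1/n)*A*R^(2/3)*S^(1/2).
Q = (1/0.0249) * 3.95 * 0.382^(2/3) * 0.0015^(1/2) = 3.23 m^3/s
Therefore the canal discharge Q = 3.23 m^3/s.


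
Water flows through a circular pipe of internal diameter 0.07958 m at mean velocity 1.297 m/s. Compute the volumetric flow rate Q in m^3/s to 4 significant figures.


Approach: apply the continuity equation for pipe flow, Q = A * v with A = pi*(D/2)^2.
A = pi*(0.07958/2)^2 = 0.00497391 m^2
Q = 0.00497391 * 1.297 = 0.006451 m^3/s
Therefore the volumetric flow rate Q = 0.006451 m^3/s.


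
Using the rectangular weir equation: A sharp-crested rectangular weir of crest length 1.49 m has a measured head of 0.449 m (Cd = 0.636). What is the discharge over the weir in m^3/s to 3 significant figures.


Approach: apply the rectangular weir equation, Q = (2/3)*Cd*L*sqrt(2g)*H^1.5.
Q = (2/3)*0.636*1.49*sqrt(2*9.81)*0.449^1.5 = 0.842 m^3/s
Therefore the discharge over the weir = 0.842 m^3/s.


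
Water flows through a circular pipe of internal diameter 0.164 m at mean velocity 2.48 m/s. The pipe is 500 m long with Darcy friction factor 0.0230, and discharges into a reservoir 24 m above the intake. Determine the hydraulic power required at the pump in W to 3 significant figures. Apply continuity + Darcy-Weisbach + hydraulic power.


Approach: apply continuity + Darcy-Weisbach + hydraulic power, Q = A*v; hf = f*(L/D)*(v^2/(2g)); H = static + hf; P = rho*g*Q*H.
Step 1 — flow rate (continuity, Q = A*v):
  A = pi*(0.164/2)^2 = 0.021124 m^2
  Q = 0.021124 * 2.48 = 0.052388 m^3/s
Step 2 — friction head loss (Darcy-Weisbach):
  hf = 0.0230 * (500/0.164) * (2.48^2 / (2*9.81))
  hf = 21.982 m
Step 3 — total head: H = 24 + 21.982 = 45.982 m
Step 4 — hydraulic power (P = rho*g*Q*H):
  P = 1000 * 9.81 * 0.052388 * 45.982 = 23600 W
Therefore the hydraulic power required at the pump = 23600 W.


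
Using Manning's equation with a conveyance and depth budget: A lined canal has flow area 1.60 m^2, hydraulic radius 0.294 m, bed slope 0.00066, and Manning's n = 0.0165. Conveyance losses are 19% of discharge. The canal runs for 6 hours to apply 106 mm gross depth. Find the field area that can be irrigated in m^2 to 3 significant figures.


Approach: apply Manning's equation with a conveyance and depth budget, Q = (1/n)*A*R^(2/3)*S^(1/2); Q_field = Q*(1-loss); Area = Q_field*t/(d/1000).
Step 1 — canal discharge (Manning's equation):
  Q = (1/0.0165) * 1.60 * 0.294^(2/3) * 0.00066^(1/2) = 1.1015 m^3/s
Step 2 — delivered flow: Q_field = 1.1015*(1 - 19/100) = 0.89219 m^3/s
Step 3 — volume delivered: V = 0.89219 * 6*3600 = 19271 m^3
Step 4 — area served: A = V / (depth/1000) = 19271 / 0.106 = 182000 m^2
Therefore the field area that can be irrigated = 182000 m^2.


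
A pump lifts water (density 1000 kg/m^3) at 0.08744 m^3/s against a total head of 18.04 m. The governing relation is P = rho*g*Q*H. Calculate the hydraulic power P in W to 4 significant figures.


P = 1000 * 9.81 * 0.08744 * 18.04 = 15470 W
Therefore the hydraulic power P = 15470 W.


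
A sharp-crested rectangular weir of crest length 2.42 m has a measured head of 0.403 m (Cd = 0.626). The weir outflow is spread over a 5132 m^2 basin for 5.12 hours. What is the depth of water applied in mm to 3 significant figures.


Approach: apply the rectangular weir equation with a volume-to-depth conversion, Q = (2/3)*Cd*L*sqrt(2g)*H^1.5; d = Q*t/A * 1000.
Step 1 — weir discharge:
  Q = (2/3)*0.626*2.42*sqrt(2*9.81)*0.403^1.5 = 1.1445 m^3/s
Step 2 — volume: V = 1.1445 * 5.12*3600 = 21095 m^3
Step 3 — depth: d = V/A * 1000 = 21095/5132 * 1000 = 4110 mm
Therefore the depth of water applied = 4110 mm.


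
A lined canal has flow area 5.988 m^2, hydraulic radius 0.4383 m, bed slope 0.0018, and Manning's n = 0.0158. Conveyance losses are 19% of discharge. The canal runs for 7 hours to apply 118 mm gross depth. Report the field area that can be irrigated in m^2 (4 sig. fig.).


Approach: apply Manning's equation with a conveyance and depth budget, Q = (1/n)*A*R^(2/3)*S^(1/2); Q_field = Q*(1-loss); Area = Q_field*t/(d/1000).
Step 1 — canal discharge (Manning's equation):
  Q = (1/0.0158) * 5.988 * 0.4383^(2/3) * 0.0018^(1/2) = 9.27773 m^3/s
Step 2 — delivered flow: Q_field = 9.27773*(1 - 19/100) = 7.51496 m^3/s
Step 3 — volume delivered: V = 7.51496 * 7*3600 = 189377 m^3
Step 4 — area served: A = V / (depth/1000) = 189377 / 0.118 = 1605000 m^2
Therefore the field area that can be irrigated = 1605000 m^2.


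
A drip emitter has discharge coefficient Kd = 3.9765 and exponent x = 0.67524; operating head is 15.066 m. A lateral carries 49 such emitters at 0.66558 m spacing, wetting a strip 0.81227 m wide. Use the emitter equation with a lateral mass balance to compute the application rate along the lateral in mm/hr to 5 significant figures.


Approach: apply the emitter equation with a lateral mass balance, q = Kd*h^x; Q = n*q; rate = Q/(n*spacing*width).
Step 1 — single emitter flow (q = Kd*h^x):
  q = 3.9765 * 15.066^0.67524 = 24.82746 L/hr
Step 2 — total lateral flow: Q = 49 * 24.82746 = 1216.546 L/hr
Step 3 — wetted area: A = 49 * 0.66558 * 0.81227 = 26.49090 m^2
Step 4 — application rate: Q/A = 1216.546/26.49090 = 45.923 mm/hr
Therefore the application rate along the lateral = 45.923 mm/hr.


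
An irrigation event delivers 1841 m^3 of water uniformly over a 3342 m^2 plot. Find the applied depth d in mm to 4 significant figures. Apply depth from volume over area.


Approach: apply depth from volume over area, d = (V/A)*1000.
d = (1841 / 3342) * 1000 = 550.9 mm
Therefore the applied depth d = 550.9 mm.


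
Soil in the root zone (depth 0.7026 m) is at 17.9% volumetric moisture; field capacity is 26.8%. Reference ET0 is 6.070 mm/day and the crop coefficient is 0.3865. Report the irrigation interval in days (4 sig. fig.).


Approach: apply soil-water budget scheduling, SMD = (FC-theta)/100*depth*1000; ETc = ET0*Kc; interval = SMD/ETc.
Step 1 — soil moisture deficit:
  SMD = (26.8 - 17.9)/100 * 0.7026 * 1000 = 62.5314 mm
Step 2 — daily crop ET (ETc = ET0*Kc):
  ETc = 6.070 * 0.3865 = 2.34606 mm/day
Step 3 — irrigation interval (SMD/ETc):
  interval = 62.5314 / 2.34606 = 26.65 days
Therefore the irrigation interval = 26.65 days.


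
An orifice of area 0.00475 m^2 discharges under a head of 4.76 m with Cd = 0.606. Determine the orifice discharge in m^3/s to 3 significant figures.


Approach: apply the orifice equation, Q = Cd*A*sqrt(2*g*h).
Q = 0.606 * 0.00475 * sqrt(2*9.81*4.76) = 0.0278 m^3/s
Therefore the orifice discharge = 0.0278 m^3/s.


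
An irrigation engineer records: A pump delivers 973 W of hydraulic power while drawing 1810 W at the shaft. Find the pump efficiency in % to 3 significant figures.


Approach: apply the efficiency ratio, eta = (P_out/P_in)*100.
eta = (973 / 1810) * 100 = 53.8 %
Therefore the pump efficiency = 53.8 %.


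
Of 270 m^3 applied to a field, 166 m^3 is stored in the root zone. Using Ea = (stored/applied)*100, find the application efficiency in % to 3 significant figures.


Ea = (166/270)*100 = 61.5 %
Therefore the application efficiency = 61.5 %.


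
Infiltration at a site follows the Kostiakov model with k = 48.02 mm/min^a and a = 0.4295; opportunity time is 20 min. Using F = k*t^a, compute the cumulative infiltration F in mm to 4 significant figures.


F = 48.02 * 20^0.4295 = 173.9 mm
Therefore the cumulative infiltration F = 173.9 mm.


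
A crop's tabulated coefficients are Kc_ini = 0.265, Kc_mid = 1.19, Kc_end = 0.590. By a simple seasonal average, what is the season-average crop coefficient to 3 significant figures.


Approach: apply a simple seasonal average, Kc_avg = (Kc_ini + Kc_mid + Kc_end)/3.
Kc_avg = (0.265 + 1.19 + 0.590)/3 = 0.682
Therefore the season-average crop coefficient = 0.682.


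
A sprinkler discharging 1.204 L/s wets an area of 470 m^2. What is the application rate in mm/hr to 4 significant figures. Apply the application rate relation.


Approach: apply the application rate relation, rate = (Q/A)*3600.
rate = (1.204 / 470) * 3600 = 9.222 mm/hr
Therefore the application rate = 9.222 mm/hr.


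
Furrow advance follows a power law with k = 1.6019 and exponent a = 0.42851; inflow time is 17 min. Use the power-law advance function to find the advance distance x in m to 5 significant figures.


Approach: apply the power-law advance function, x = k*t^a.
x = 1.6019 * 17^0.42851 = 5.3938 m
Therefore the advance distance x = 5.3938 m.


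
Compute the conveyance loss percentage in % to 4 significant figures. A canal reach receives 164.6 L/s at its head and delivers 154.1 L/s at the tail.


Approach: apply the conveyance loss ratio, loss% = ((Q_head - Q_tail)/Q_head)*100.
loss = ((164.6 - 154.1)/164.6)*100 = 6.379 %
Therefore the conveyance loss percentage = 6.379 %.


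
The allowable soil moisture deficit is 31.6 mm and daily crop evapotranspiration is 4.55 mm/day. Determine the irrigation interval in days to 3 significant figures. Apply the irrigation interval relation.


Approach: apply the irrigation interval relation, interval = SMD / ETc.
interval = 31.6 / 4.55 = 6.95 days
Therefore the irrigation interval = 6.95 days.


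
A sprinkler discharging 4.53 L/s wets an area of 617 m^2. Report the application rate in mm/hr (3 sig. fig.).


Approach: apply the application rate relation, rate = (Q/A)*3600.
rate = (4.53 / 617) * 3600 = 26.4 mm/hr
Therefore the application rate = 26.4 mm/hr.


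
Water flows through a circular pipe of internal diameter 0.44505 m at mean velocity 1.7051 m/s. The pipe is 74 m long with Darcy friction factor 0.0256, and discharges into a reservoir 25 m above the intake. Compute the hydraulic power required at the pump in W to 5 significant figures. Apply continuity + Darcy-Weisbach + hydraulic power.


Approach: apply continuity + Darcy-Weisbach + hydraulic power, Q = A*v; hf = f*(L/D)*(v^2/(2g)); H = static + hf; P = rho*g*Q*H.
Step 1 — flow rate (continuity, Q = A*v):
  A = pi*(0.44505/2)^2 = 0.1555634 m^2
  Q = 0.1555634 * 1.7051 = 0.2652512 m^3/s
Step 2 — friction head loss (Darcy-Weisbach):
  hf = 0.0256 * (74/0.44505) * (1.7051^2 / (2*9.81))
  hf = 0.6307592 m
Step 3 — total head: H = 25 + 0.6307592 = 25.63076 m
Step 4 — hydraulic power (P = rho*g*Q*H):
  P = 1000 * 9.81 * 0.2652512 * 25.63076 = 66694 W
Therefore the hydraulic power required at the pump = 66694 W.


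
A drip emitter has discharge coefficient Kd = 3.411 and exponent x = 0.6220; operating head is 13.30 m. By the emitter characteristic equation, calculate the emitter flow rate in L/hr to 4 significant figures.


Approach: apply the emitter characteristic equation, q = Kd * h^x.
q = 3.411 * 13.30^0.6220 = 17.06 L/hr
Therefore the emitter flow rate = 17.06 L/hr.


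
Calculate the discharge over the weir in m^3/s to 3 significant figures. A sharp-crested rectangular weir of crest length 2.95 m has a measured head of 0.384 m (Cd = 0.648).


Approach: apply the rectangular weir equation, Q = (2/3)*Cd*L*sqrt(2g)*H^1.5.
Q = (2/3)*0.648*2.95*sqrt(2*9.81)*0.384^1.5 = 1.34 m^3/s
Therefore the discharge over the weir = 1.34 m^3/s.


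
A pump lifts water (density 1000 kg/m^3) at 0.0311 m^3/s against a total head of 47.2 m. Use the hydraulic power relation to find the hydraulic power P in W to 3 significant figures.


Approach: apply the hydraulic power relation, P = rho*g*Q*H.
P = 1000 * 9.81 * 0.0311 * 47.2 = 14400 W
Therefore the hydraulic power P = 14400 W.


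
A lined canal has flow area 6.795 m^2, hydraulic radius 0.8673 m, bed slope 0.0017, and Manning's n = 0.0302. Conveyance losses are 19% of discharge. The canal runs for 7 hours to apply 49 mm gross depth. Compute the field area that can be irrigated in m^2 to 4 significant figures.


Approach: apply Manning's equation with a conveyance and depth budget, Q = (1/n)*A*R^(2/3)*S^(1/2); Q_field = Q*(1-loss); Area = Q_field*t/(d/1000).
Step 1 — canal discharge (Manning's equation):
  Q = (1/0.0302) * 6.795 * 0.8673^(2/3) * 0.0017^(1/2) = 8.43697 m^3/s
Step 2 — delivered flow: Q_field = 8.43697*(1 - 19/100) = 6.83395 m^3/s
Step 3 — volume delivered: V = 6.83395 * 7*3600 = 172215 m^3
Step 4 — area served: A = V / (depth/1000) = 172215 / 0.049 = 3515000 m^2
Therefore the field area that can be irrigated = 3515000 m^2.


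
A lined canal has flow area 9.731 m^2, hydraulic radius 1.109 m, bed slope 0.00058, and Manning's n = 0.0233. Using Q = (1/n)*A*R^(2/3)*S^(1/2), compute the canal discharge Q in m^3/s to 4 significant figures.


Q = (1/0.0233) * 9.731 * 1.109^(2/3) * 0.00058^(1/2) = 10.78 m^3/s
Therefore the canal discharge Q = 10.78 m^3/s.


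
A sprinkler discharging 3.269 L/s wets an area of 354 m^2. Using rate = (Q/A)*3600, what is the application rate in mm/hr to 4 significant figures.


rate = (3.269 / 354) * 3600 = 33.24 mm/hr
Therefore the application rate = 33.24 mm/hr.


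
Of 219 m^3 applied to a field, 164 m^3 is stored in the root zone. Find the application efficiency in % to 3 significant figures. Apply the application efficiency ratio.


Approach: apply the application efficiency ratio, Ea = (stored/applied)*100.
Ea = (164/219)*100 = 74.9 %
Therefore the application efficiency = 74.9 %.


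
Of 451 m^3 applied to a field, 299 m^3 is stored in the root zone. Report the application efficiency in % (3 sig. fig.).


Approach: apply the application efficiency ratio, Ea = (stored/applied)*100.
Ea = (299/451)*100 = 66.3 %
Therefore the application efficiency = 66.3 %.


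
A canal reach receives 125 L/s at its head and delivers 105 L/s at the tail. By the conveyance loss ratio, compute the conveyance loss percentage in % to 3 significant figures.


Approach: apply the conveyance loss ratio, loss% = ((Q_head - Q_tail)/Q_head)*100.
loss = ((125 - 105)/125)*100 = 16.0 %
Therefore the conveyance loss percentage = 16.0 %.


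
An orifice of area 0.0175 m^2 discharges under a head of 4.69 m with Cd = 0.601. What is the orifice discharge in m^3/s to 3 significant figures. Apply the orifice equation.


Approach: apply the orifice equation, Q = Cd*A*sqrt(2*g*h).
Q = 0.601 * 0.0175 * sqrt(2*9.81*4.69) = 0.101 m^3/s
Therefore the orifice discharge = 0.101 m^3/s.


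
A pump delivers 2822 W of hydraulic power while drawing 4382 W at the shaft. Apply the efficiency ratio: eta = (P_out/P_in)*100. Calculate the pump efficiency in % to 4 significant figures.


eta = (2822 / 4382) * 100 = 64.40 %
Therefore the pump efficiency = 64.40 %.


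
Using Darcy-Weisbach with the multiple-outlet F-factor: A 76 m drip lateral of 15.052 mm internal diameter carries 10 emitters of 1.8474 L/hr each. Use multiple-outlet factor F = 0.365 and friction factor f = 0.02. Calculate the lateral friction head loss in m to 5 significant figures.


Approach: apply Darcy-Weisbach with the multiple-outlet F-factor, Q = n*q/(3600*1000) m^3/s; v = Q/A; hf = F*f*(L/D)*(v^2/(2g)).
Q = 10*1.8474/(3600*1000) = 5.131667e-06 m^3/s
A = pi*(15.052e-3/2)^2 = 1.779419e-04 m^2, so v = Q/A = 0.02883900 m/s
hf = 0.365*0.02*(76/0.015052)*(0.02883900^2/(2*9.81)) = 0.0015624 m
Therefore the lateral friction head loss = 0.0015624 m.


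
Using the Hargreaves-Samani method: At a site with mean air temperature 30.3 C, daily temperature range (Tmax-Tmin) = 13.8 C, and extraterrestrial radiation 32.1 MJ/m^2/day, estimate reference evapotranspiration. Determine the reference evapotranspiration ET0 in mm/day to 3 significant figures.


Approach: apply the Hargreaves-Samani method, ET0 = 0.0023*(Tmean+17.8)*sqrt(Tmax-Tmin)*0.408*Ra.
ET0 = 0.0023*(30.3+17.8)*sqrt(13.8)*0.408*32.1 = 5.38 mm/day
Therefore the reference evapotranspiration ET0 = 5.38 mm/day.


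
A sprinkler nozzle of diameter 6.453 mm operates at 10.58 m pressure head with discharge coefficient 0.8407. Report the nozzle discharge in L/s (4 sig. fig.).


Approach: apply the orifice equation, Q = Cd*A*sqrt(2*g*h), A = pi*(d/2)^2.
A = pi*(6.453e-3/2)^2 = 3.27049e-05 m^2
Q = 0.8407 * 3.27049e-05 * sqrt(2*9.81*10.58) * 1000 = 0.3961 L/s
Therefore the nozzle discharge = 0.3961 L/s.


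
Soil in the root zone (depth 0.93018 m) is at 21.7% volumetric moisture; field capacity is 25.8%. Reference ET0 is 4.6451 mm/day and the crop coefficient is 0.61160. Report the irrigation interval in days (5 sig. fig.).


Approach: apply soil-water budget scheduling, SMD = (FC-theta)/100*depth*1000; ETc = ET0*Kc; interval = SMD/ETc.
Step 1 — soil moisture deficit:
  SMD = (25.8 - 21.7)/100 * 0.93018 * 1000 = 38.13738 mm
Step 2 — daily crop ET (ETc = ET0*Kc):
  ETc = 4.6451 * 0.61160 = 2.840943 mm/day
Step 3 — irrigation interval (SMD/ETc):
  interval = 38.13738 / 2.840943 = 13.424 days
Therefore the irrigation interval = 13.424 days.


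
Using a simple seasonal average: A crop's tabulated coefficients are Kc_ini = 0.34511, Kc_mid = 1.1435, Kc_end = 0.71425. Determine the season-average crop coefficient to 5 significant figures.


Approach: apply a simple seasonal average, Kc_avg = (Kc_ini + Kc_mid + Kc_end)/3.
Kc_avg = (0.34511 + 1.1435 + 0.71425)/3 = 0.73429
Therefore the season-average crop coefficient = 0.73429.


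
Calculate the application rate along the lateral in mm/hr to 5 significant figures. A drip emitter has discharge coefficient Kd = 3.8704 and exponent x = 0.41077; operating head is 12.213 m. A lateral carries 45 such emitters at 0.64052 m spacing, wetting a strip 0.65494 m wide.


Approach: apply the emitter equation with a lateral mass balance, q = Kd*h^x; Q = n*q; rate = Q/(n*spacing*width).
Step 1 — single emitter flow (q = Kd*h^x):
  q = 3.8704 * 12.213^0.41077 = 10.81907 L/hr
Step 2 — total lateral flow: Q = 45 * 10.81907 = 486.8581 L/hr
Step 3 — wetted area: A = 45 * 0.64052 * 0.65494 = 18.87760 m^2
Step 4 — application rate: Q/A = 486.8581/18.87760 = 25.790 mm/hr
Therefore the application rate along the lateral = 25.790 mm/hr.


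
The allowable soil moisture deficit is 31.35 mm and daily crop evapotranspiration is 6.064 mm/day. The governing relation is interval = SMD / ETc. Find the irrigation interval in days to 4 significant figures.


interval = 31.35 / 6.064 = 5.170 days
Therefore the irrigation interval = 5.170 days.


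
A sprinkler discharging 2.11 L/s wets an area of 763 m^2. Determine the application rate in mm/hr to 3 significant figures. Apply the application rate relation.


Approach: apply the application rate relation, rate = (Q/A)*3600.
rate = (2.11 / 763) * 3600 = 9.96 mm/hr
Therefore the application rate = 9.96 mm/hr.


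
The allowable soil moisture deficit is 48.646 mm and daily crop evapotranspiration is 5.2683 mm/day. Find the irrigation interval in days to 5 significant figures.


Approach: apply the irrigation interval relation, interval = SMD / ETc.
interval = 48.646 / 5.2683 = 9.2337 days
Therefore the irrigation interval = 9.2337 days.


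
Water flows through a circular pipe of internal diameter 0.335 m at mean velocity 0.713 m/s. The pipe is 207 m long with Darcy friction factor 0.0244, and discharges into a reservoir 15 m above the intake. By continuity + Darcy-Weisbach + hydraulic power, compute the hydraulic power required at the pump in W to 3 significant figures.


Approach: apply continuity + Darcy-Weisbach + hydraulic power, Q = A*v; hf = f*(L/D)*(v^2/(2g)); H = static + hf; P = rho*g*Q*H.
Step 1 — flow rate (continuity, Q = A*v):
  A = pi*(0.335/2)^2 = 0.088141 m^2
  Q = 0.088141 * 0.713 = 0.062845 m^3/s
Step 2 — friction head loss (Darcy-Weisbach):
  hf = 0.0244 * (207/0.335) * (0.713^2 / (2*9.81))
  hf = 0.39066 m
Step 3 — total head: H = 15 + 0.39066 = 15.391 m
Step 4 — hydraulic power (P = rho*g*Q*H):
  P = 1000 * 9.81 * 0.062845 * 15.391 = 9490 W
Therefore the hydraulic power required at the pump = 9490 W.


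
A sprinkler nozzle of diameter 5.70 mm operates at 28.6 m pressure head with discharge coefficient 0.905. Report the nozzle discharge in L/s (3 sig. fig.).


Approach: apply the orifice equation, Q = Cd*A*sqrt(2*g*h), A = pi*(d/2)^2.
A = pi*(5.70e-3/2)^2 = 2.5518e-05 m^2
Q = 0.905 * 2.5518e-05 * sqrt(2*9.81*28.6) * 1000 = 0.547 L/s
Therefore the nozzle discharge = 0.547 L/s.


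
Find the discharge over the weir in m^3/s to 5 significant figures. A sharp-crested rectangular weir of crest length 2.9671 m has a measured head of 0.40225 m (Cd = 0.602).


Approach: apply the rectangular weir equation, Q = (2/3)*Cd*L*sqrt(2g)*H^1.5.
Q = (2/3)*0.602*2.9671*sqrt(2*9.81)*0.40225^1.5 = 1.3456 m^3/s
Therefore the discharge over the weir = 1.3456 m^3/s.


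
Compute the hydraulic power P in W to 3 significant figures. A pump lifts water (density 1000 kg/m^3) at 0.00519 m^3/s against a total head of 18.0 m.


Approach: apply the hydraulic power relation, P = rho*g*Q*H.
P = 1000 * 9.81 * 0.00519 * 18.0 = 916 W
Therefore the hydraulic power P = 916 W.


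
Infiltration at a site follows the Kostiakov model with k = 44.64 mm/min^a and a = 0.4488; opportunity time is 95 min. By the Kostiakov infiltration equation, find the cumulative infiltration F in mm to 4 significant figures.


Approach: apply the Kostiakov infiltration equation, F = k*t^a.
F = 44.64 * 95^0.4488 = 344.6 mm
Therefore the cumulative infiltration F = 344.6 mm.


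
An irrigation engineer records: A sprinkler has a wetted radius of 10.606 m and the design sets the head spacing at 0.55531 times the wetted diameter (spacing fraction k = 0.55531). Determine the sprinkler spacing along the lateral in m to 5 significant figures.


Approach: apply the sprinkler spacing rule (spacing as a fraction of wetted diameter), S = k*(2*R).
S = 0.55531 * (2 * 10.606) = 11.779 m
Therefore the sprinkler spacing along the lateral = 11.779 m.


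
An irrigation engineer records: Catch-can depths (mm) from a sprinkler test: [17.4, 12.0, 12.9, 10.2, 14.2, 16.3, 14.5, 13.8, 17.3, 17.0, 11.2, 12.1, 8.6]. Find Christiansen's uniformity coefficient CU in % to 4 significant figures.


Approach: apply Christiansen's uniformity coefficient, CU = (1 - mean_abs_deviation/mean)*100.
mean = 13.6538 mm
mean |d_i - mean| = 2.29586 mm
CU = (1 - 2.29586/13.6538)*100 = 83.19 %
Therefore Christiansen's uniformity coefficient CU = 83.19 %.


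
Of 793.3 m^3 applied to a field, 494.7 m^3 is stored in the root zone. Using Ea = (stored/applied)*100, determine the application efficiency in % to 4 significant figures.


Ea = (494.7/793.3)*100 = 62.36 %
Therefore the application efficiency = 62.36 %.


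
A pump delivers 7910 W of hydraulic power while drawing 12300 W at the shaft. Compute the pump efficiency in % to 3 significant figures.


Approach: apply the efficiency ratio, eta = (P_out/P_in)*100.
eta = (7910 / 12300) * 100 = 64.3 %
Therefore the pump efficiency = 64.3 %.


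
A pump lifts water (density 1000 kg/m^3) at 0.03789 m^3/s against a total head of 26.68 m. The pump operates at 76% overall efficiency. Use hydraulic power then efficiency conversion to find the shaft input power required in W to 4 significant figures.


Approach: apply hydraulic power then efficiency conversion, P = rho*g*Q*H; P_in = P/eta.
Step 1 — hydraulic power (P = rho*g*Q*H):
  P = 1000 * 9.81 * 0.03789 * 26.68 = 9916.98 W
Step 2 — input power: P_in = P/eta = 9916.98 / 0.76 = 13050 W
Therefore the shaft input power required = 13050 W.


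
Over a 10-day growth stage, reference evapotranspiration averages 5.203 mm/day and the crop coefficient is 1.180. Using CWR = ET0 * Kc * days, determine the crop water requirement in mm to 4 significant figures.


CWR = 5.203 * 1.180 * 10 = 61.40 mm
Therefore the crop water requirement = 61.40 mm.


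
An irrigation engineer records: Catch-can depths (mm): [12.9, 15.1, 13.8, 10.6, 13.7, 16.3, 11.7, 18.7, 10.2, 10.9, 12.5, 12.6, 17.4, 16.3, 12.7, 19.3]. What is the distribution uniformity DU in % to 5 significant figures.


Approach: apply the low-quarter distribution uniformity, DU = (mean of lowest quarter of readings / overall mean)*100.
sorted lowest 4 of 16: [10.2, 10.6, 10.9, 11.7] -> mean = 10.85000 mm
overall mean = 14.04375 mm
DU = (10.85000/14.04375)*100 = 77.259 %
Therefore the distribution uniformity DU = 77.259 %.


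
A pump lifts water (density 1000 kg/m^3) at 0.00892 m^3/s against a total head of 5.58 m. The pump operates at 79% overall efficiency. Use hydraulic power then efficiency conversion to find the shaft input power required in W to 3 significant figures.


Approach: apply hydraulic power then efficiency conversion, P = rho*g*Q*H; P_in = P/eta.
Step 1 — hydraulic power (P = rho*g*Q*H):
  P = 1000 * 9.81 * 0.00892 * 5.58 = 488.28 W
Step 2 — input power: P_in = P/eta = 488.28 / 0.79 = 618 W
Therefore the shaft input power required = 618 W.
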